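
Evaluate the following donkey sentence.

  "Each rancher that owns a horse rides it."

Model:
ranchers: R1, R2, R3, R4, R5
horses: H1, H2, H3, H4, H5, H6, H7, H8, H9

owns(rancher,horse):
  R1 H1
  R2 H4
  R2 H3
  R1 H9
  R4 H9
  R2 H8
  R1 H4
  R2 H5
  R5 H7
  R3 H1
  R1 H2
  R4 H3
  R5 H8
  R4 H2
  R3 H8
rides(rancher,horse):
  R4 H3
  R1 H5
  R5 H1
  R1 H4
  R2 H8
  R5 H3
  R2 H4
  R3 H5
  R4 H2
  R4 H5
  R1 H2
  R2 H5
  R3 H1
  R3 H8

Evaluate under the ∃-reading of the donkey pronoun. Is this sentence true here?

False

"it" takes "a horse" as antecedent — a donkey pronoun bound across the clause boundary.
Weak reading: every rancher r with some owns-horse has at least one owns-horse h such that rides(r,h).
Per rancher: R1:✓  R2:✓  R3:✓  R4:✓  R5:✗
R5 has no witness among its owns-horses.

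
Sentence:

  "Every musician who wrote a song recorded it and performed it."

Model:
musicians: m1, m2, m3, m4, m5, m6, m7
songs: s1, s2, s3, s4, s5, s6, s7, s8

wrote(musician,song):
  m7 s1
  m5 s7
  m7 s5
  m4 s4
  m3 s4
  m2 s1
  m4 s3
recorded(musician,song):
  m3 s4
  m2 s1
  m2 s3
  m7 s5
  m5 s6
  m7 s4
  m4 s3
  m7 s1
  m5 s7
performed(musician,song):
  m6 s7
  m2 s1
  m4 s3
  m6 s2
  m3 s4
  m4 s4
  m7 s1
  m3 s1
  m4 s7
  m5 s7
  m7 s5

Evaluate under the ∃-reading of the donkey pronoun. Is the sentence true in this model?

"it" takes "a song" as antecedent — a donkey pronoun bound across the clause boundary.
Weak reading: every musician m with some wrote-song has at least one wrote-song s such that recorded(m,s) ∧ performed(m,s).
Per musician: m2:✓  m3:✓  m4:✓  m5:✓  m7:✓
Every musician in the restrictor has a witness.

True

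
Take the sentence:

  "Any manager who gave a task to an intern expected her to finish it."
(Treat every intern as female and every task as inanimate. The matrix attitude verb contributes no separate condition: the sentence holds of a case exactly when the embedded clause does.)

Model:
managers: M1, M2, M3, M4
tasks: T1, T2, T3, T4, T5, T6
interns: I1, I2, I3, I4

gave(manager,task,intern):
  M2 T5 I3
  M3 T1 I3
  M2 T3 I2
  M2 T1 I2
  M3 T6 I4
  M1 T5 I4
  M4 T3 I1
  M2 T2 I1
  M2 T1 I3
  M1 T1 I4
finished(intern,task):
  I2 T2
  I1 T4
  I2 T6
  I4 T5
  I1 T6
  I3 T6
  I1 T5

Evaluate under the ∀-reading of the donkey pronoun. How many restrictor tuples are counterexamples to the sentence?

9

"her" takes "an intern" as antecedent and "it" takes "a task"; both are donkey pronouns co-varying with the restrictor.
Strong reading: for every (m,t,i) with gave(m,t,i), finished(i,t).
Restrictor triples: (M1,T1,I4)→finished(I4,T1) ✗  (M1,T5,I4)→finished(I4,T5) ✓  (M2,T1,I2)→finished(I2,T1) ✗  (M2,T1,I3)→finished(I3,T1) ✗  (M2,T2,I1)→finished(I1,T2) ✗  (M2,T3,I2)→finished(I2,T3) ✗  (M2,T5,I3)→finished(I3,T5) ✗  (M3,T1,I3)→finished(I3,T1) ✗  (M3,T6,I4)→finished(I4,T6) ✗  (M4,T3,I1)→finished(I1,T3) ✗
Counterexamples (restrictor triples failing the scope): 9.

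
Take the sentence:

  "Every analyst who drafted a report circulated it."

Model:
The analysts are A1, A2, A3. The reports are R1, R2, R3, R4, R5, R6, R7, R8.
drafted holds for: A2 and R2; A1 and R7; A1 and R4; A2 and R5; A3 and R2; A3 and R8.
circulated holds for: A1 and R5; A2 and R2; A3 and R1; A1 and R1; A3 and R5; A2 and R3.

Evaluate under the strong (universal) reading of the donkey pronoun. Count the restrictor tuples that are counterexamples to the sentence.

"it" takes "a report" as antecedent — a donkey pronoun bound across the clause boundary.
Strong reading: for every (a,r) with drafted(a,r), circulated(a,r).
Restrictor pairs: (A1,R4) ✗  (A1,R7) ✗  (A2,R2) ✓  (A2,R5) ✗  (A3,R2) ✗  (A3,R8) ✗
Counterexamples (restrictor pairs failing the scope): 5.

5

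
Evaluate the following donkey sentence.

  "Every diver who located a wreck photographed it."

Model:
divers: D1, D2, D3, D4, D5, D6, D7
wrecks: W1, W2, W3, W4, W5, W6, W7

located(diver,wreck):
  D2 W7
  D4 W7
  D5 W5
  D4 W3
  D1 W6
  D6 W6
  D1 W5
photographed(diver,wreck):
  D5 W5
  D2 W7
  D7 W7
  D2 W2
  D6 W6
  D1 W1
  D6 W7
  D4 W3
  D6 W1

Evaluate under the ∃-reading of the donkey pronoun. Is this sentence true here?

False

"it" takes "a wreck" as antecedent — a donkey pronoun bound across the clause boundary.
Weak reading: every diver d with some located-wreck has at least one located-wreck w such that photographed(d,w).
Per diver: D1:✗  D2:✓  D4:✓  D5:✓  D6:✓
D1 has no witness among its located-wrecks.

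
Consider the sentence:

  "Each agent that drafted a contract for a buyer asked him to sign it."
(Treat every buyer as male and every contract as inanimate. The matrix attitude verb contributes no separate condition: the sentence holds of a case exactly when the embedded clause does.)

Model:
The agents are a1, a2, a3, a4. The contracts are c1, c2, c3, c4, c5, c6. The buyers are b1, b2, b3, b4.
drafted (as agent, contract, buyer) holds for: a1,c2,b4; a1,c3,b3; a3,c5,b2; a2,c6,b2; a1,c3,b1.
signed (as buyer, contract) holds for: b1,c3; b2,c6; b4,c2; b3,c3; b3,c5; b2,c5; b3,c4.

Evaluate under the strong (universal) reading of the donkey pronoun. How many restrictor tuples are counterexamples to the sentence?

0

"him" takes "a buyer" as antecedent and "it" takes "a contract"; both are donkey pronouns co-varying with the restrictor.
Strong reading: for every (a,c,b) with drafted(a,c,b), signed(b,c).
Restrictor triples: (a1,c2,b4)→signed(b4,c2) ✓  (a1,c3,b1)→signed(b1,c3) ✓  (a1,c3,b3)→signed(b3,c3) ✓  (a2,c6,b2)→signed(b2,c6) ✓  (a3,c5,b2)→signed(b2,c5) ✓
Counterexamples (restrictor triples failing the scope): 0.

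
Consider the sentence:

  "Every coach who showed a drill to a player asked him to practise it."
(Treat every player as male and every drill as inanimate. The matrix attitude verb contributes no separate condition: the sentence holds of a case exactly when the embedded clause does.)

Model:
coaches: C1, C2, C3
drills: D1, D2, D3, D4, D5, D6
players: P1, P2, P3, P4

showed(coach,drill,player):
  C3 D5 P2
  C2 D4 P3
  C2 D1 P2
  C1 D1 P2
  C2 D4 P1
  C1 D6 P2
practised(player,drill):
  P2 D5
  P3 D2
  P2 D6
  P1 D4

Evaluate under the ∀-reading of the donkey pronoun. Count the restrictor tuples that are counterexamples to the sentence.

3

"him" takes "a player" as antecedent and "it" takes "a drill"; both are donkey pronouns co-varying with the restrictor.
Strong reading: for every (c,d,p) with showed(c,d,p), practised(p,d).
Restrictor triples: (C1,D1,P2)→practised(P2,D1) ✗  (C1,D6,P2)→practised(P2,D6) ✓  (C2,D1,P2)→practised(P2,D1) ✗  (C2,D4,P1)→practised(P1,D4) ✓  (C2,D4,P3)→practised(P3,D4) ✗  (C3,D5,P2)→practised(P2,D5) ✓
Counterexamples (restrictor triples failing the scope): 3.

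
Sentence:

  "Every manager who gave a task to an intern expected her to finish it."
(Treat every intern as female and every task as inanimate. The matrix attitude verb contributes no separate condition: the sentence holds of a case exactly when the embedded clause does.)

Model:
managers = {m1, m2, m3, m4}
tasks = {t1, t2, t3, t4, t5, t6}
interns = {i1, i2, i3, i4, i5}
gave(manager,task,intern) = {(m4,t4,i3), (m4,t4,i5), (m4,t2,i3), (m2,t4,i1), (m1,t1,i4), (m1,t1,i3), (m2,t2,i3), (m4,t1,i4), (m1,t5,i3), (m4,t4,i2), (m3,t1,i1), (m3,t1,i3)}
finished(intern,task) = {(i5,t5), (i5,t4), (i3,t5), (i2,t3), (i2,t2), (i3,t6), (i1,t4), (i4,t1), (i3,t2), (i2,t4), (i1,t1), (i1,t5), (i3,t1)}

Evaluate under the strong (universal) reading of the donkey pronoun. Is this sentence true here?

"her" takes "an intern" as antecedent and "it" takes "a task"; both are donkey pronouns co-varying with the restrictor.
Strong reading: for every (m,t,i) with gave(m,t,i), finished(i,t).
Restrictor triples: (m1,t1,i3)→finished(i3,t1) ✓  (m1,t1,i4)→finished(i4,t1) ✓  (m1,t5,i3)→finished(i3,t5) ✓  (m2,t2,i3)→finished(i3,t2) ✓  (m2,t4,i1)→finished(i1,t4) ✓  (m3,t1,i1)→finished(i1,t1) ✓  (m3,t1,i3)→finished(i3,t1) ✓  (m4,t1,i4)→finished(i4,t1) ✓  (m4,t2,i3)→finished(i3,t2) ✓  (m4,t4,i2)→finished(i2,t4) ✓  (m4,t4,i3)→finished(i3,t4) ✗  (m4,t4,i5)→finished(i5,t4) ✓
Counterexample: (m4,t4,i3) — finished(i3,t4) does not hold.

False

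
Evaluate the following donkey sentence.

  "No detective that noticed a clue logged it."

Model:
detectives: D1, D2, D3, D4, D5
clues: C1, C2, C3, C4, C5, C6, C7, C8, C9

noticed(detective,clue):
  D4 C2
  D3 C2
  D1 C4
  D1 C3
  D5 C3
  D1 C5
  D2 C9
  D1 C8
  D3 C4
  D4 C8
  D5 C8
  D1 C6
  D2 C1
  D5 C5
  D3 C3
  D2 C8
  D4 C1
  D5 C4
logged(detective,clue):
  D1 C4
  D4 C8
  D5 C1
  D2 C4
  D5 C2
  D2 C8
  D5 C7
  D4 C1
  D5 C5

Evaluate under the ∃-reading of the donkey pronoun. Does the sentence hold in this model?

"it" takes "a clue" as antecedent — a donkey pronoun bound across the clause boundary.
Truth condition: for no (d,c) with noticed(d,c) does logged(d,c) hold.
Restrictor pairs — does the scope hold? (D1,C3):fails  (D1,C4):holds  (D1,C5):fails  (D1,C6):fails  (D1,C8):fails  (D2,C1):fails  (D2,C8):holds  (D2,C9):fails  (D3,C2):fails  (D3,C3):fails  (D3,C4):fails  (D4,C1):holds  (D4,C2):fails  (D4,C8):holds  (D5,C3):fails  (D5,C4):fails  (D5,C5):holds  (D5,C8):fails
Scope holds for 5 pair(s), so the sentence is false.

False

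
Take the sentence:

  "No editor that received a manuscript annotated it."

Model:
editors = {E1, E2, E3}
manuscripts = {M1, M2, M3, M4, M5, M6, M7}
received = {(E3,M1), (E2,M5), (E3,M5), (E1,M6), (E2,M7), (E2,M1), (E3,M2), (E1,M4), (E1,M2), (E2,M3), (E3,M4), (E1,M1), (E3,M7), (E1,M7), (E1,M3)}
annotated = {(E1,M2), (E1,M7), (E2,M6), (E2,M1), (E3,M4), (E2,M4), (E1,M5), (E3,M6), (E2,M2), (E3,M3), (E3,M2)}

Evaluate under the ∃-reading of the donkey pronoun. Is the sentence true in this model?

False

"it" takes "a manuscript" as antecedent — a donkey pronoun bound across the clause boundary.
Truth condition: for no (e,m) with received(e,m) does annotated(e,m) hold.
Restrictor pairs — does the scope hold? (E1,M1):fails  (E1,M2):holds  (E1,M3):fails  (E1,M4):fails  (E1,M6):fails  (E1,M7):holds  (E2,M1):holds  (E2,M3):fails  (E2,M5):fails  (E2,M7):fails  (E3,M1):fails  (E3,M2):holds  (E3,M4):holds  (E3,M5):fails  (E3,M7):fails
Scope holds for 5 pair(s), so the sentence is false.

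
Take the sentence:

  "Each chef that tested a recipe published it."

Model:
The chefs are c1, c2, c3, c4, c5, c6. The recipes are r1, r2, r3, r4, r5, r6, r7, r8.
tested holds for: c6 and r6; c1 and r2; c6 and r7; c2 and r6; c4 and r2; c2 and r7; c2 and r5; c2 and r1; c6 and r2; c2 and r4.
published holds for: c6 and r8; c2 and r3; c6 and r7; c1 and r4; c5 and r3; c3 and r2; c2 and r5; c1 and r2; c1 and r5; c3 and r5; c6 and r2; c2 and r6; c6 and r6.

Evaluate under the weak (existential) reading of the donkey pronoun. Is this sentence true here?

"it" takes "a recipe" as antecedent — a donkey pronoun bound across the clause boundary.
Weak reading: every chef c with some tested-recipe has at least one tested-recipe r such that published(c,r).
Per chef: c1:✓  c2:✓  c4:✗  c6:✓
c4 has no witness among its tested-recipes.

False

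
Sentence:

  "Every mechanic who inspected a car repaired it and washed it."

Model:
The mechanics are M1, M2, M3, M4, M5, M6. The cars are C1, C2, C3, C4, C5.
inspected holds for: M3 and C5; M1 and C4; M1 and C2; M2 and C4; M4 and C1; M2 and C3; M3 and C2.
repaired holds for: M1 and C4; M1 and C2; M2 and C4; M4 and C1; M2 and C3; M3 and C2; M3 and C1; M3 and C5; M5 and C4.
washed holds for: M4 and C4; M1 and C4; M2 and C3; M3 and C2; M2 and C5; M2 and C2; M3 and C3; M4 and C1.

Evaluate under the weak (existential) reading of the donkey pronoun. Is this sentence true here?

"it" takes "a car" as antecedent — a donkey pronoun bound across the clause boundary.
Weak reading: every mechanic m with some inspected-car has at least one inspected-car c such that repaired(m,c) ∧ washed(m,c).
Per mechanic: M1:✓  M2:✓  M3:✓  M4:✓
Every mechanic in the restrictor has a witness.

True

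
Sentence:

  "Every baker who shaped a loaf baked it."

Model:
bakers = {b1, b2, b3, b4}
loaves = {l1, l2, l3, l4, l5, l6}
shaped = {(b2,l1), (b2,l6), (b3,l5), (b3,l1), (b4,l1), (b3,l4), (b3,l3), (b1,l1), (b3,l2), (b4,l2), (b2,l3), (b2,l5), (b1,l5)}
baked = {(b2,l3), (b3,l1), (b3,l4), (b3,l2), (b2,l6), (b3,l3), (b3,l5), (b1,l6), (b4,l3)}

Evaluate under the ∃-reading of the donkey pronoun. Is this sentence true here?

False

"it" takes "a loaf" as antecedent — a donkey pronoun bound across the clause boundary.
Weak reading: every baker b with some shaped-loaf has at least one shaped-loaf l such that baked(b,l).
Per baker: b1:✗  b2:✓  b3:✓  b4:✗
b1 has no witness among its shaped-loaves.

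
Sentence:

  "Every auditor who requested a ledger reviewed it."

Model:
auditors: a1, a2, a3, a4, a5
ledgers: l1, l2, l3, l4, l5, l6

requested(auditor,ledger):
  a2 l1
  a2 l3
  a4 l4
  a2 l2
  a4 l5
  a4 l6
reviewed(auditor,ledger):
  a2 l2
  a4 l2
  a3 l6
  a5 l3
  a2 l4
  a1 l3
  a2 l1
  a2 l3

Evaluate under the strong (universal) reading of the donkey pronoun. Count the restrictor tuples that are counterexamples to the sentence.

3

"it" takes "a ledger" as antecedent — a donkey pronoun bound across the clause boundary.
Strong reading: for every (a,l) with requested(a,l), reviewed(a,l).
Restrictor pairs: (a2,l1) ✓  (a2,l2) ✓  (a2,l3) ✓  (a4,l4) ✗  (a4,l5) ✗  (a4,l6) ✗
Counterexamples (restrictor pairs failing the scope): 3.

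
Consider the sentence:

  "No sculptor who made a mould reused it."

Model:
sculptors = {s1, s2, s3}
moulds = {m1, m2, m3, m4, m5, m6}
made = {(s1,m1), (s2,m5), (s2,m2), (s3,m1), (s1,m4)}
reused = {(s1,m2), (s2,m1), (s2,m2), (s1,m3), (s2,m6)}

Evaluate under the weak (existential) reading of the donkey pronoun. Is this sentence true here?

False

"it" takes "a mould" as antecedent — a donkey pronoun bound across the clause boundary.
Truth condition: for no (s,m) with made(s,m) does reused(s,m) hold.
Restrictor pairs — does the scope hold? (s1,m1):fails  (s1,m4):fails  (s2,m2):holds  (s2,m5):fails  (s3,m1):fails
Scope holds for 1 pair(s), so the sentence is false.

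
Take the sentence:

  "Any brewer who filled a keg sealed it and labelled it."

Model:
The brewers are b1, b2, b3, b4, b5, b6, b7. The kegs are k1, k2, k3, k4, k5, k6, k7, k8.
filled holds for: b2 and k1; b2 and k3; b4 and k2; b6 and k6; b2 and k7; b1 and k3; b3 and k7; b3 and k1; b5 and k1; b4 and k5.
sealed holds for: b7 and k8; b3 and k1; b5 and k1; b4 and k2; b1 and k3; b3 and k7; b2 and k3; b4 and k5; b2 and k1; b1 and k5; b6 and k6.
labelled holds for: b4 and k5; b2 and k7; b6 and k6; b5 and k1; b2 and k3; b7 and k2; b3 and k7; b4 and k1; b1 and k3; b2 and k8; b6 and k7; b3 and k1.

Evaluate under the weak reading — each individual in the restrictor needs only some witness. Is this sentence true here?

True

"it" takes "a keg" as antecedent — a donkey pronoun bound across the clause boundary.
Weak reading: every brewer b with some filled-keg has at least one filled-keg k such that sealed(b,k) ∧ labelled(b,k).
Per brewer: b1:✓  b2:✓  b3:✓  b4:✓  b5:✓  b6:✓
Every brewer in the restrictor has a witness.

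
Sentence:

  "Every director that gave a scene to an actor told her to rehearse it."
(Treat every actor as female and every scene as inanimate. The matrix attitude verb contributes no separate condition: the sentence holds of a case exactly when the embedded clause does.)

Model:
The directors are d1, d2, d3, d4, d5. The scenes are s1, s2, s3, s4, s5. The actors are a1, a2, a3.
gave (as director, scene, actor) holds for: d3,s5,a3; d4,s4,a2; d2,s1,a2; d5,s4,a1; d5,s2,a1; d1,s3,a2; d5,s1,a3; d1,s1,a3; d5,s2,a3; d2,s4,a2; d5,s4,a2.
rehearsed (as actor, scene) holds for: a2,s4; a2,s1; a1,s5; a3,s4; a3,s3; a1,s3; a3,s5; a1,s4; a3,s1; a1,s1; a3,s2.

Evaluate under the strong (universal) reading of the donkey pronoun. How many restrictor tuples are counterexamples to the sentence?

"her" takes "an actor" as antecedent and "it" takes "a scene"; both are donkey pronouns co-varying with the restrictor.
Strong reading: for every (d,s,a) with gave(d,s,a), rehearsed(a,s).
Restrictor triples: (d1,s1,a3)→rehearsed(a3,s1) ✓  (d1,s3,a2)→rehearsed(a2,s3) ✗  (d2,s1,a2)→rehearsed(a2,s1) ✓  (d2,s4,a2)→rehearsed(a2,s4) ✓  (d3,s5,a3)→rehearsed(a3,s5) ✓  (d4,s4,a2)→rehearsed(a2,s4) ✓  (d5,s1,a3)→rehearsed(a3,s1) ✓  (d5,s2,a1)→rehearsed(a1,s2) ✗  (d5,s2,a3)→rehearsed(a3,s2) ✓  (d5,s4,a1)→rehearsed(a1,s4) ✓  (d5,s4,a2)→rehearsed(a2,s4) ✓
Counterexamples (restrictor triples failing the scope): 2.

2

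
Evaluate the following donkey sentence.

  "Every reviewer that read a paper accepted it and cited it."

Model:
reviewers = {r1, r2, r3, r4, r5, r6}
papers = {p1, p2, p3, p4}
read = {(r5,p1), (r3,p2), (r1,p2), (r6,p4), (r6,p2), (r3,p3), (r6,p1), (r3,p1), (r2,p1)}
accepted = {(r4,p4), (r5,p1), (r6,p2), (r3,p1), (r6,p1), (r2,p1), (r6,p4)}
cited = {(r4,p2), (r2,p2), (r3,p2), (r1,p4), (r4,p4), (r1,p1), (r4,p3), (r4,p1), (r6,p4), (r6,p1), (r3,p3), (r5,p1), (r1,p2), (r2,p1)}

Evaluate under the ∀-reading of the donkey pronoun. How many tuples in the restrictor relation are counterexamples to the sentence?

5

"it" takes "a paper" as antecedent — a donkey pronoun bound across the clause boundary.
Strong reading: for every (r,p) with read(r,p), accepted(r,p) ∧ cited(r,p).
Restrictor pairs: (r1,p2) ✗  (r2,p1) ✓  (r3,p1) ✗  (r3,p2) ✗  (r3,p3) ✗  (r5,p1) ✓  (r6,p1) ✓  (r6,p2) ✗  (r6,p4) ✓
Counterexamples (restrictor pairs failing the scope): 5.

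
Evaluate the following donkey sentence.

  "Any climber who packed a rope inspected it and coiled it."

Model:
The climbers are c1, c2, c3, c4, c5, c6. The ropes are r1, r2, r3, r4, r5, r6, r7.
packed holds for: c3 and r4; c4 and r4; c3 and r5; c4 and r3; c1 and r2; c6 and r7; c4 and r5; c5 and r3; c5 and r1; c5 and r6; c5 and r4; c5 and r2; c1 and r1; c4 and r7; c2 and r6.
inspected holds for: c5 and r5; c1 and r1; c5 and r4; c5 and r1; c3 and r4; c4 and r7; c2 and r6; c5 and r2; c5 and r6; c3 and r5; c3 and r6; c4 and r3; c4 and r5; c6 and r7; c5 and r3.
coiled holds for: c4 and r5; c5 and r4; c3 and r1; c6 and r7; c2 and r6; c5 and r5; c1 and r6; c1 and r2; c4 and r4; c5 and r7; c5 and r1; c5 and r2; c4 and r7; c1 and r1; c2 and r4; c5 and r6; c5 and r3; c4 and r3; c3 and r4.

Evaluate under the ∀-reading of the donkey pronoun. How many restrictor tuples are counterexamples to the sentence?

3

"it" takes "a rope" as antecedent — a donkey pronoun bound across the clause boundary.
Strong reading: for every (c,r) with packed(c,r), inspected(c,r) ∧ coiled(c,r).
Restrictor pairs: (c1,r1) ✓  (c1,r2) ✗  (c2,r6) ✓  (c3,r4) ✓  (c3,r5) ✗  (c4,r3) ✓  (c4,r4) ✗  (c4,r5) ✓  (c4,r7) ✓  (c5,r1) ✓  (c5,r2) ✓  (c5,r3) ✓  (c5,r4) ✓  (c5,r6) ✓  (c6,r7) ✓
Counterexamples (restrictor pairs failing the scope): 3.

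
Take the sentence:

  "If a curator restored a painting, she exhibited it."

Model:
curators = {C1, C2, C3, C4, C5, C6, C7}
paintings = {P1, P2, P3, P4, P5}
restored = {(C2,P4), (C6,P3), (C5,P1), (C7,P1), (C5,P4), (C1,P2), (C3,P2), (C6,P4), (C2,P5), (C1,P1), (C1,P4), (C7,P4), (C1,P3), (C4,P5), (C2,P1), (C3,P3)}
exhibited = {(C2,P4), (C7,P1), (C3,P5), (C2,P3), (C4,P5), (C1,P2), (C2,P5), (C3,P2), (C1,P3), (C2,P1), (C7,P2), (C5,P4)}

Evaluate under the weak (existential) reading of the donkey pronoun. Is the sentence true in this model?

"it" takes "a painting" as antecedent — a donkey pronoun bound across the clause boundary.
Weak reading: every curator c with some restored-painting has at least one restored-painting p such that exhibited(c,p).
Per curator: C1:✓  C2:✓  C3:✓  C4:✓  C5:✓  C6:✗  C7:✓
C6 has no witness among its restored-paintings.

False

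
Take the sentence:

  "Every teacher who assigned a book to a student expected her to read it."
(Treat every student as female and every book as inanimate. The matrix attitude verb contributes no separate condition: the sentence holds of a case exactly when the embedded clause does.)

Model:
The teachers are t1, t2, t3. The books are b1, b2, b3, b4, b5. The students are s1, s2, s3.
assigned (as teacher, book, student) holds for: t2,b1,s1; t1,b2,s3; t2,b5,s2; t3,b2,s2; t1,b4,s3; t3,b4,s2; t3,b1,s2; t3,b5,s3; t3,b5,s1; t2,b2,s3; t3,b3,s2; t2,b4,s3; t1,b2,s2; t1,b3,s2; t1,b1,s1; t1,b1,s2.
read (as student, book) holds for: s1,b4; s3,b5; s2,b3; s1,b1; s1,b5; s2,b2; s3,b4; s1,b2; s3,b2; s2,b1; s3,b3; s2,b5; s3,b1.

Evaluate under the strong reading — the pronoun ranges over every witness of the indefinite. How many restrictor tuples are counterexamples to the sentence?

"her" takes "a student" as antecedent and "it" takes "a book"; both are donkey pronouns co-varying with the restrictor.
Strong reading: for every (t,b,s) with assigned(t,b,s), read(s,b).
Restrictor triples: (t1,b1,s1)→read(s1,b1) ✓  (t1,b1,s2)→read(s2,b1) ✓  (t1,b2,s2)→read(s2,b2) ✓  (t1,b2,s3)→read(s3,b2) ✓  (t1,b3,s2)→read(s2,b3) ✓  (t1,b4,s3)→read(s3,b4) ✓  (t2,b1,s1)→read(s1,b1) ✓  (t2,b2,s3)→read(s3,b2) ✓  (t2,b4,s3)→read(s3,b4) ✓  (t2,b5,s2)→read(s2,b5) ✓  (t3,b1,s2)→read(s2,b1) ✓  (t3,b2,s2)→read(s2,b2) ✓  (t3,b3,s2)→read(s2,b3) ✓  (t3,b4,s2)→read(s2,b4) ✗  (t3,b5,s1)→read(s1,b5) ✓  (t3,b5,s3)→read(s3,b5) ✓
Counterexamples (restrictor triples failing the scope): 1.

1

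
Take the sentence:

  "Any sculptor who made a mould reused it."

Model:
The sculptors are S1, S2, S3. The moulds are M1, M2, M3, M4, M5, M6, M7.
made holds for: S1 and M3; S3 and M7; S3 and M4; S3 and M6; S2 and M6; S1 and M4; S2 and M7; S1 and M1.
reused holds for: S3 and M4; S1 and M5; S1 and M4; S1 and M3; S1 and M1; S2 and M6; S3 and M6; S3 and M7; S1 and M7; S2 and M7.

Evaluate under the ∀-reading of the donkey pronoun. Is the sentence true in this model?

True

"it" takes "a mould" as antecedent — a donkey pronoun bound across the clause boundary.
Strong reading: for every (s,m) with made(s,m), reused(s,m).
Restrictor pairs: (S1,M1) ✓  (S1,M3) ✓  (S1,M4) ✓  (S2,M6) ✓  (S2,M7) ✓  (S3,M4) ✓  (S3,M6) ✓  (S3,M7) ✓
Every restrictor pair satisfies the scope.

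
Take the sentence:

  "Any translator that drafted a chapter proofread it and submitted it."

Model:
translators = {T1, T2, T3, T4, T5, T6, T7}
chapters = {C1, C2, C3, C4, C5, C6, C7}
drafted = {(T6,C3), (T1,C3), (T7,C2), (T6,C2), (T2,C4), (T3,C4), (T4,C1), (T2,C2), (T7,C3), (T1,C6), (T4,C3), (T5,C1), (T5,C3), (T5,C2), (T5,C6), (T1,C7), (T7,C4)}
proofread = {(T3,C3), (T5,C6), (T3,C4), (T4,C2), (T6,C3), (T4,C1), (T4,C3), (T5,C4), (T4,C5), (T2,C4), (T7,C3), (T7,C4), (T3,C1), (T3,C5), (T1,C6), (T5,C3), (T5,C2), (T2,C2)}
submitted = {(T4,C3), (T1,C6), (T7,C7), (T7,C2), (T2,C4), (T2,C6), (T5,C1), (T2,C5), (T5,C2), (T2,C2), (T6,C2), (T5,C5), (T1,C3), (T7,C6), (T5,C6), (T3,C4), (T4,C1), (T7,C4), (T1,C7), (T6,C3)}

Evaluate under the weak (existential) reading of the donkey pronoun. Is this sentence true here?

True

"it" takes "a chapter" as antecedent — a donkey pronoun bound across the clause boundary.
Weak reading: every translator t with some drafted-chapter has at least one drafted-chapter c such that proofread(t,c) ∧ submitted(t,c).
Per translator: T1:✓  T2:✓  T3:✓  T4:✓  T5:✓  T6:✓  T7:✓
Every translator in the restrictor has a witness.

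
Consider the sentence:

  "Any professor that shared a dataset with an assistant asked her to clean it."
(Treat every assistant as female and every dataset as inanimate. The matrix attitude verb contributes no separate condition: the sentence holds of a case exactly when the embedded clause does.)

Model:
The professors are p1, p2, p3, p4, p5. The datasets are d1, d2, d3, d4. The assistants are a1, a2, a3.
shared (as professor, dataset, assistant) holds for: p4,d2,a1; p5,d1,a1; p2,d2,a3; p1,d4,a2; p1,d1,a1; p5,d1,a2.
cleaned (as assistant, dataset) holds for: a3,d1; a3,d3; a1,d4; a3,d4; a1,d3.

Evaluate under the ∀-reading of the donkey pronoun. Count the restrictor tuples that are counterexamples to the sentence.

"her" takes "an assistant" as antecedent and "it" takes "a dataset"; both are donkey pronouns co-varying with the restrictor.
Strong reading: for every (p,d,a) with shared(p,d,a), cleaned(a,d).
Restrictor triples: (p1,d1,a1)→cleaned(a1,d1) ✗  (p1,d4,a2)→cleaned(a2,d4) ✗  (p2,d2,a3)→cleaned(a3,d2) ✗  (p4,d2,a1)→cleaned(a1,d2) ✗  (p5,d1,a1)→cleaned(a1,d1) ✗  (p5,d1,a2)→cleaned(a2,d1) ✗
Counterexamples (restrictor triples failing the scope): 6.

6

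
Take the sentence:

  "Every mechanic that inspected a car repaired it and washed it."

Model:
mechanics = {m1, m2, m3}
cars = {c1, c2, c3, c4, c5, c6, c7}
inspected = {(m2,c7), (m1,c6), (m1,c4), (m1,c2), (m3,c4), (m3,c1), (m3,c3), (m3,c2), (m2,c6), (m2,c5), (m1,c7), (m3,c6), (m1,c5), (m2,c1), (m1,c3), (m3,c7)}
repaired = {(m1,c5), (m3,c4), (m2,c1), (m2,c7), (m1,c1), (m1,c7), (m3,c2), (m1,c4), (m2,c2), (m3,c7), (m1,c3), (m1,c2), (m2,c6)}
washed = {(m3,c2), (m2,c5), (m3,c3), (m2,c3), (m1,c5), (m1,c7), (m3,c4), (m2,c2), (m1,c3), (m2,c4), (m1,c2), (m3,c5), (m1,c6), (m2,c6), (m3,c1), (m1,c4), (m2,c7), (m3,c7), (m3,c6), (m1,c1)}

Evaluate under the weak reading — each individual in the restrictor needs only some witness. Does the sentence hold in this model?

"it" takes "a car" as antecedent — a donkey pronoun bound across the clause boundary.
Weak reading: every mechanic m with some inspected-car has at least one inspected-car c such that repaired(m,c) ∧ washed(m,c).
Per mechanic: m1:✓  m2:✓  m3:✓
Every mechanic in the restrictor has a witness.

True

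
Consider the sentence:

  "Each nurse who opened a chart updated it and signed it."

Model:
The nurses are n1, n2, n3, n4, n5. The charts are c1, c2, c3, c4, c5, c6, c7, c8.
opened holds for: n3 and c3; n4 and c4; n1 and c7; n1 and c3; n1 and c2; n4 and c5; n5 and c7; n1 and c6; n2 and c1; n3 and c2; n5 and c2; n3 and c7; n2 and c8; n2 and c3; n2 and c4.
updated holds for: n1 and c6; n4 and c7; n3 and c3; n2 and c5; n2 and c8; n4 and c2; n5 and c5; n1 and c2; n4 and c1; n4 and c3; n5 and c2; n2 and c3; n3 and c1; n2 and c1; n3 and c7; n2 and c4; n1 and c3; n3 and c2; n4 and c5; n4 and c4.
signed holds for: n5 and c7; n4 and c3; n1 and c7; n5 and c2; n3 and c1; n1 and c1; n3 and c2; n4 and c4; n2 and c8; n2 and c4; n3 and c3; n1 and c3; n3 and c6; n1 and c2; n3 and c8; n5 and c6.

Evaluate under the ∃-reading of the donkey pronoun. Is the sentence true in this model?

True

"it" takes "a chart" as antecedent — a donkey pronoun bound across the clause boundary.
Weak reading: every nurse n with some opened-chart has at least one opened-chart c such that updated(n,c) ∧ signed(n,c).
Per nurse: n1:✓  n2:✓  n3:✓  n4:✓  n5:✓
Every nurse in the restrictor has a witness.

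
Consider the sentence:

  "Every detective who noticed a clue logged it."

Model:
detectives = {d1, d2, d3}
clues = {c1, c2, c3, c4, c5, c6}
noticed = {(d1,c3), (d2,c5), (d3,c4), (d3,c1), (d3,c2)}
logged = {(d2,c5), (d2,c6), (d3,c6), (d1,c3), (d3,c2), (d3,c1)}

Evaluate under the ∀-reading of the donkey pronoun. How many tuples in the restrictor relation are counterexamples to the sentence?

1

"it" takes "a clue" as antecedent — a donkey pronoun bound across the clause boundary.
Strong reading: for every (d,c) with noticed(d,c), logged(d,c).
Restrictor pairs: (d1,c3) ✓  (d2,c5) ✓  (d3,c1) ✓  (d3,c2) ✓  (d3,c4) ✗
Counterexamples (restrictor pairs failing the scope): 1.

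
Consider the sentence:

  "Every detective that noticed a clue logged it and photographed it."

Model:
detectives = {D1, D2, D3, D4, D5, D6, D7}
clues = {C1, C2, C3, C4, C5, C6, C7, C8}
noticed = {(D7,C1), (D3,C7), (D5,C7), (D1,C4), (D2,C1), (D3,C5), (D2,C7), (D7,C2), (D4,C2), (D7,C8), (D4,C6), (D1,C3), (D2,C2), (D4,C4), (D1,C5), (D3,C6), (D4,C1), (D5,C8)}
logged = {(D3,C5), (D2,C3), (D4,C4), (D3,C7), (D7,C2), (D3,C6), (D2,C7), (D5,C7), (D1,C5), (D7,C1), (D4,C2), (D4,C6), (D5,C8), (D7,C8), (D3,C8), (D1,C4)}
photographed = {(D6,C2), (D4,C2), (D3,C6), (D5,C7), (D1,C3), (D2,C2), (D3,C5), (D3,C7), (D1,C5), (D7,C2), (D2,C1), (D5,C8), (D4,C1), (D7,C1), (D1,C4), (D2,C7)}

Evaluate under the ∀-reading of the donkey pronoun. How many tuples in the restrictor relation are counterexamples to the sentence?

"it" takes "a clue" as antecedent — a donkey pronoun bound across the clause boundary.
Strong reading: for every (d,c) with noticed(d,c), logged(d,c) ∧ photographed(d,c).
Restrictor pairs: (D1,C3) ✗  (D1,C4) ✓  (D1,C5) ✓  (D2,C1) ✗  (D2,C2) ✗  (D2,C7) ✓  (D3,C5) ✓  (D3,C6) ✓  (D3,C7) ✓  (D4,C1) ✗  (D4,C2) ✓  (D4,C4) ✗  (D4,C6) ✗  (D5,C7) ✓  (D5,C8) ✓  (D7,C1) ✓  (D7,C2) ✓  (D7,C8) ✗
Counterexamples (restrictor pairs failing the scope): 7.

7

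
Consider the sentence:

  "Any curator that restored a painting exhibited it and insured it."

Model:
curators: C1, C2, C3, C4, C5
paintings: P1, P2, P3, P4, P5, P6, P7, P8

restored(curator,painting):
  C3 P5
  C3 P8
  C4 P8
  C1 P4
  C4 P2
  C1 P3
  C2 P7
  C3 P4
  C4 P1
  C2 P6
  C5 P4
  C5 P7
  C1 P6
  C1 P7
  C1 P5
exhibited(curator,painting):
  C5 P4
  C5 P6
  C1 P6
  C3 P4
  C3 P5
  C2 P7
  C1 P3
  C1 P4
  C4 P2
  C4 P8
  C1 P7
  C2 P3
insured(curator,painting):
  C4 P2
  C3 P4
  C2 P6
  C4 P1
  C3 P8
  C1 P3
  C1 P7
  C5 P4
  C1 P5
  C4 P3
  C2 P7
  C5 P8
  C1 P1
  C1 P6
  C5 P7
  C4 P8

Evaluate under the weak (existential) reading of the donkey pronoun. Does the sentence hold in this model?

"it" takes "a painting" as antecedent — a donkey pronoun bound across the clause boundary.
Weak reading: every curator c with some restored-painting has at least one restored-painting p such that exhibited(c,p) ∧ insured(c,p).
Per curator: C1:✓  C2:✓  C3:✓  C4:✓  C5:✓
Every curator in the restrictor has a witness.

True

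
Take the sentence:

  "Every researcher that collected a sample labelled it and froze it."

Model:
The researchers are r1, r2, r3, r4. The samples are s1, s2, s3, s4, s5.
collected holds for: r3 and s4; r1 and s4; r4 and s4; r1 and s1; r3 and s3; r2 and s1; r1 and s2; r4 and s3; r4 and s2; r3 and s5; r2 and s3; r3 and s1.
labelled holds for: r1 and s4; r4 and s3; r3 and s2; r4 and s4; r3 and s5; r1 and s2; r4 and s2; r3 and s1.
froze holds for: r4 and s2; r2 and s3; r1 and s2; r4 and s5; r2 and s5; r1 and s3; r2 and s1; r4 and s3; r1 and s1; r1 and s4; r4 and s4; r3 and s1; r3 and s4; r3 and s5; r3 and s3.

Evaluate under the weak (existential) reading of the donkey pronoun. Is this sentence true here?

False

"it" takes "a sample" as antecedent — a donkey pronoun bound across the clause boundary.
Weak reading: every researcher r with some collected-sample has at least one collected-sample s such that labelled(r,s) ∧ froze(r,s).
Per researcher: r1:✓  r2:✗  r3:✓  r4:✓
r2 has no witness among its collected-samples.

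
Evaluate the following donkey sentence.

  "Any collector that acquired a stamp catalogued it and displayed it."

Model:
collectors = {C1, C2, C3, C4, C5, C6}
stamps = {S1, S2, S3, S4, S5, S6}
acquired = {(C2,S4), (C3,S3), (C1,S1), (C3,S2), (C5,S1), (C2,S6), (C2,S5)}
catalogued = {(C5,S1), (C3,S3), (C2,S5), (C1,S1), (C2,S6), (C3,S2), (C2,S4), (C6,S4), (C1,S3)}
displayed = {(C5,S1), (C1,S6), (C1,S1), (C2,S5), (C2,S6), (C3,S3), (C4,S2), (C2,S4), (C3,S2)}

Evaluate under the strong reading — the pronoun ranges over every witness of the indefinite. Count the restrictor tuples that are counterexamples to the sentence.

"it" takes "a stamp" as antecedent — a donkey pronoun bound across the clause boundary.
Strong reading: for every (c,s) with acquired(c,s), catalogued(c,s) ∧ displayed(c,s).
Restrictor pairs: (C1,S1) ✓  (C2,S4) ✓  (C2,S5) ✓  (C2,S6) ✓  (C3,S2) ✓  (C3,S3) ✓  (C5,S1) ✓
Counterexamples (restrictor pairs failing the scope): 0.

0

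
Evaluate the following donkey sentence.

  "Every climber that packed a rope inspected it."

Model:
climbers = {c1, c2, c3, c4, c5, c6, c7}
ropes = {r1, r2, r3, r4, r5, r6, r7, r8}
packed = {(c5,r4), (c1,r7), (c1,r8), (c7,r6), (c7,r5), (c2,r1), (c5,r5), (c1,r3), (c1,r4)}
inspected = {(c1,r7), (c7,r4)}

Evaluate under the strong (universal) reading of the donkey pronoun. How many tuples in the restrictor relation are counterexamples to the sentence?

"it" takes "a rope" as antecedent — a donkey pronoun bound across the clause boundary.
Strong reading: for every (c,r) with packed(c,r), inspected(c,r).
Restrictor pairs: (c1,r3) ✗  (c1,r4) ✗  (c1,r7) ✓  (c1,r8) ✗  (c2,r1) ✗  (c5,r4) ✗  (c5,r5) ✗  (c7,r5) ✗  (c7,r6) ✗
Counterexamples (restrictor pairs failing the scope): 8.

8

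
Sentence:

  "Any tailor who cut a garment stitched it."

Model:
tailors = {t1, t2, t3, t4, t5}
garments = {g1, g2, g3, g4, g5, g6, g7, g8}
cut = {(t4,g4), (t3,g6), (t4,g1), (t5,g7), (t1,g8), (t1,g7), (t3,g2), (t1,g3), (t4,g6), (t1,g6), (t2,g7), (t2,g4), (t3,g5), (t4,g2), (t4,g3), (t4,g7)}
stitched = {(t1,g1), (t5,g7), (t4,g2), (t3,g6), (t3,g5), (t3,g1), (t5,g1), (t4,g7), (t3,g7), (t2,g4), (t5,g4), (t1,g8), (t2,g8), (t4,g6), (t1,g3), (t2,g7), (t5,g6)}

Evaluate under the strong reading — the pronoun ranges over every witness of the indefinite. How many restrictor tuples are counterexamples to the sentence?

"it" takes "a garment" as antecedent — a donkey pronoun bound across the clause boundary.
Strong reading: for every (t,g) with cut(t,g), stitched(t,g).
Restrictor pairs: (t1,g3) ✓  (t1,g6) ✗  (t1,g7) ✗  (t1,g8) ✓  (t2,g4) ✓  (t2,g7) ✓  (t3,g2) ✗  (t3,g5) ✓  (t3,g6) ✓  (t4,g1) ✗  (t4,g2) ✓  (t4,g3) ✗  (t4,g4) ✗  (t4,g6) ✓  (t4,g7) ✓  (t5,g7) ✓
Counterexamples (restrictor pairs failing the scope): 6.

6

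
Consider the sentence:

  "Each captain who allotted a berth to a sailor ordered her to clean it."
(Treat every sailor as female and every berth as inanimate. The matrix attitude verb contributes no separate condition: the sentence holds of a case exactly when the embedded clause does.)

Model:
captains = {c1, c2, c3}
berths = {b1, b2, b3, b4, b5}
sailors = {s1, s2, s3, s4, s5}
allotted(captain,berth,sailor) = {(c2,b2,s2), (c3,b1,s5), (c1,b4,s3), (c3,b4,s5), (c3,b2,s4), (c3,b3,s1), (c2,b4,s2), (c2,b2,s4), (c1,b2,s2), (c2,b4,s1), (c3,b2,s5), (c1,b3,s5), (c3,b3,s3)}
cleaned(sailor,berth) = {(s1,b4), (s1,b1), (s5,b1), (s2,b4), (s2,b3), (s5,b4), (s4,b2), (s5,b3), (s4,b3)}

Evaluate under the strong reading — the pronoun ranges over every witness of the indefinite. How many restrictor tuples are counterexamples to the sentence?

6

"her" takes "a sailor" as antecedent and "it" takes "a berth"; both are donkey pronouns co-varying with the restrictor.
Strong reading: for every (c,b,s) with allotted(c,b,s), cleaned(s,b).
Restrictor triples: (c1,b2,s2)→cleaned(s2,b2) ✗  (c1,b3,s5)→cleaned(s5,b3) ✓  (c1,b4,s3)→cleaned(s3,b4) ✗  (c2,b2,s2)→cleaned(s2,b2) ✗  (c2,b2,s4)→cleaned(s4,b2) ✓  (c2,b4,s1)→cleaned(s1,b4) ✓  (c2,b4,s2)→cleaned(s2,b4) ✓  (c3,b1,s5)→cleaned(s5,b1) ✓  (c3,b2,s4)→cleaned(s4,b2) ✓  (c3,b2,s5)→cleaned(s5,b2) ✗  (c3,b3,s1)→cleaned(s1,b3) ✗  (c3,b3,s3)→cleaned(s3,b3) ✗  (c3,b4,s5)→cleaned(s5,b4) ✓
Counterexamples (restrictor triples failing the scope): 6.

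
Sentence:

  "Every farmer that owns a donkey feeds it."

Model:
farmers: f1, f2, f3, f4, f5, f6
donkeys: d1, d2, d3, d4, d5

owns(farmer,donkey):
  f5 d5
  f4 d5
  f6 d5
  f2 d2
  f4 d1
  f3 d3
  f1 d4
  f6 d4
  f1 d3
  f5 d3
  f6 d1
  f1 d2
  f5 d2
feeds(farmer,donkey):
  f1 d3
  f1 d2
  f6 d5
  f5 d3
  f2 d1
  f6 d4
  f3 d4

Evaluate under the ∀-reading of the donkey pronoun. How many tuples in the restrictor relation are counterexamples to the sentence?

8

"it" takes "a donkey" as antecedent — a donkey pronoun bound across the clause boundary.
Strong reading: for every (f,d) with owns(f,d), feeds(f,d).
Restrictor pairs: (f1,d2) ✓  (f1,d3) ✓  (f1,d4) ✗  (f2,d2) ✗  (f3,d3) ✗  (f4,d1) ✗  (f4,d5) ✗  (f5,d2) ✗  (f5,d3) ✓  (f5,d5) ✗  (f6,d1) ✗  (f6,d4) ✓  (f6,d5) ✓
Counterexamples (restrictor pairs failing the scope): 8.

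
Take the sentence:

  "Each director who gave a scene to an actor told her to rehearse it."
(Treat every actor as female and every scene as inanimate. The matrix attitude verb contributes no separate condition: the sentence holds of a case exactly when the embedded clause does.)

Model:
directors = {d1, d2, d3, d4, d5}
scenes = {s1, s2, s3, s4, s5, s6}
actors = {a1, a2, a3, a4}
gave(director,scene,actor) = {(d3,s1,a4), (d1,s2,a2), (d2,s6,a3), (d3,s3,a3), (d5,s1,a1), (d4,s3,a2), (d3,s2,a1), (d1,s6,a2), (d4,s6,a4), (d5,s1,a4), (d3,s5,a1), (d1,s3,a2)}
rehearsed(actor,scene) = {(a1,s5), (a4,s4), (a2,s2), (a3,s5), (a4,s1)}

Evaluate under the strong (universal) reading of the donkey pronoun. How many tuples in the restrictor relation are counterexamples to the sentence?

"her" takes "an actor" as antecedent and "it" takes "a scene"; both are donkey pronouns co-varying with the restrictor.
Strong reading: for every (d,s,a) with gave(d,s,a), rehearsed(a,s).
Restrictor triples: (d1,s2,a2)→rehearsed(a2,s2) ✓  (d1,s3,a2)→rehearsed(a2,s3) ✗  (d1,s6,a2)→rehearsed(a2,s6) ✗  (d2,s6,a3)→rehearsed(a3,s6) ✗  (d3,s1,a4)→rehearsed(a4,s1) ✓  (d3,s2,a1)→rehearsed(a1,s2) ✗  (d3,s3,a3)→rehearsed(a3,s3) ✗  (d3,s5,a1)→rehearsed(a1,s5) ✓  (d4,s3,a2)→rehearsed(a2,s3) ✗  (d4,s6,a4)→rehearsed(a4,s6) ✗  (d5,s1,a1)→rehearsed(a1,s1) ✗  (d5,s1,a4)→rehearsed(a4,s1) ✓
Counterexamples (restrictor triples failing the scope): 8.

8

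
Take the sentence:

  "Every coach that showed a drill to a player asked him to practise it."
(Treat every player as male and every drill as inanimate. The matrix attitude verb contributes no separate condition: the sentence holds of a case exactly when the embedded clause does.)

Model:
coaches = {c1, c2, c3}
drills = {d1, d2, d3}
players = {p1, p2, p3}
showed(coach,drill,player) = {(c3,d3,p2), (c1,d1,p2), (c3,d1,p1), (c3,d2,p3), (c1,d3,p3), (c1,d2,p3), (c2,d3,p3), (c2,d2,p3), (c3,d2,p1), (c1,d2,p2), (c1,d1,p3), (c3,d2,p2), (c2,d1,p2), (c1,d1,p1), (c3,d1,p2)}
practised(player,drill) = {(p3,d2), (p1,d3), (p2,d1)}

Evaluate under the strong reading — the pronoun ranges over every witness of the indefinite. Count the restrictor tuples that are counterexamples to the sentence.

9

"him" takes "a player" as antecedent and "it" takes "a drill"; both are donkey pronouns co-varying with the restrictor.
Strong reading: for every (c,d,p) with showed(c,d,p), practised(p,d).
Restrictor triples: (c1,d1,p1)→practised(p1,d1) ✗  (c1,d1,p2)→practised(p2,d1) ✓  (c1,d1,p3)→practised(p3,d1) ✗  (c1,d2,p2)→practised(p2,d2) ✗  (c1,d2,p3)→practised(p3,d2) ✓  (c1,d3,p3)→practised(p3,d3) ✗  (c2,d1,p2)→practised(p2,d1) ✓  (c2,d2,p3)→practised(p3,d2) ✓  (c2,d3,p3)→practised(p3,d3) ✗  (c3,d1,p1)→practised(p1,d1) ✗  (c3,d1,p2)→practised(p2,d1) ✓  (c3,d2,p1)→practised(p1,d2) ✗  (c3,d2,p2)→practised(p2,d2) ✗  (c3,d2,p3)→practised(p3,d2) ✓  (c3,d3,p2)→practised(p2,d3) ✗
Counterexamples (restrictor triples failing the scope): 9.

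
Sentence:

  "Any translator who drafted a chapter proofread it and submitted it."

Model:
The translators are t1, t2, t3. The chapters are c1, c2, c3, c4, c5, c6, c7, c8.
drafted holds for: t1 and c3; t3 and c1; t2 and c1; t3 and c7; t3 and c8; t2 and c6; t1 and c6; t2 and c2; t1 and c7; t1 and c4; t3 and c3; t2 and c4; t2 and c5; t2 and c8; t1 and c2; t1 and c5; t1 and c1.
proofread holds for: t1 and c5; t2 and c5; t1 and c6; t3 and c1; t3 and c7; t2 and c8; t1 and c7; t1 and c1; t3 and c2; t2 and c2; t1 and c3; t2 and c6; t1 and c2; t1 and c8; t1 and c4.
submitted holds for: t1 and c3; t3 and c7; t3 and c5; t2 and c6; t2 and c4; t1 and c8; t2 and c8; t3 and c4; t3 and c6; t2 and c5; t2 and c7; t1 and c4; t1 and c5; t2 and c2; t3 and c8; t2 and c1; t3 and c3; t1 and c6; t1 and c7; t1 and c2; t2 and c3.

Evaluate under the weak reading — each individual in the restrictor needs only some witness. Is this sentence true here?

"it" takes "a chapter" as antecedent — a donkey pronoun bound across the clause boundary.
Weak reading: every translator t with some drafted-chapter has at least one drafted-chapter c such that proofread(t,c) ∧ submitted(t,c).
Per translator: t1:✓  t2:✓  t3:✓
Every translator in the restrictor has a witness.

True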